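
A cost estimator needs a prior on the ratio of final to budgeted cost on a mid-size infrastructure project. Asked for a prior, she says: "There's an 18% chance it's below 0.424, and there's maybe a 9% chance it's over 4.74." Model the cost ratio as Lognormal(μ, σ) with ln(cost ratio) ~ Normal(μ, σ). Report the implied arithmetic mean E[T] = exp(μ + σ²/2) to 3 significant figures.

E[T] ≈ 2

If T ~ Lognormal(μ,σ) then ln T ~ Normal(μ,σ), so the p-quantile of ln T is μ + z_p·σ.
ln(0.424) = -0.858 and ln(4.74) = 1.556; z_{0.18} = -0.9154, z_{0.91} = 1.341.
σ = (1.556 − -0.858)/(1.341 − (-0.9154)) = 1.070.
μ = -0.858 − (-0.9154)·1.070 = 0.121.
E[T] = exp(μ + σ²/2) = exp(0.121 + 0.5725) = 2.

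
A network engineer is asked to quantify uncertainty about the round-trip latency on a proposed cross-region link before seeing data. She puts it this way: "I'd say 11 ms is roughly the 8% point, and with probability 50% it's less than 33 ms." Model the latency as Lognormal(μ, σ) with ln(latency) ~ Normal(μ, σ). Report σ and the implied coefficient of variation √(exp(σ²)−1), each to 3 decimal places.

If T ~ Lognormal(μ,σ) then ln T ~ Normal(μ,σ), so the p-quantile of ln T is μ + z_p·σ.
ln(11) = 2.398 and ln(33) = 3.497; z_{0.08} = -1.405, z_{0.5} = 0.
σ = (3.497 − 2.398)/(0 − (-1.405)) = 0.782.
μ = 2.398 − (-1.405)·0.782 = 3.497.
CV = √(exp(σ²)−1) = √(exp(0.6114)−1) = 0.918.

σ ≈ 0.782, CV ≈ 0.918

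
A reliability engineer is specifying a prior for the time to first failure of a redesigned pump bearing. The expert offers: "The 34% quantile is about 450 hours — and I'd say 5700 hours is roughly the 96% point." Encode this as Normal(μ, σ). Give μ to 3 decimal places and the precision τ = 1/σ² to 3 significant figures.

The p-quantile of Normal(μ,σ) is μ + z_p·σ, with z_{0.34} = -0.4125 and z_{0.96} = 1.751.
Eliminate σ: μ = (z₂·x₁ − z₁·x₂)/(z₂ − z₁) = (1.751·450 − (-0.4125)·5700)/2.163 = 1451.055.
Then σ = (x₂ − x₁)/(z₂ − z₁) = (5700 − 450)/2.163 = 2427.017.
Precision τ = 1/σ² = 1/2427² = 1.7e-07.

μ = 1451.055, τ = 1.7e-07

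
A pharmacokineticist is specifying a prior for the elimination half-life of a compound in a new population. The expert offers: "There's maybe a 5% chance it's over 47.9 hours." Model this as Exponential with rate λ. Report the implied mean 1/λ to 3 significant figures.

P(T > 47.9) = e^(−λ·47.9) = 0.05, so λ = −ln(0.05)/47.9 = 0.0625.
Mean = 1/λ = 16 hours.

mean ≈ 16 hours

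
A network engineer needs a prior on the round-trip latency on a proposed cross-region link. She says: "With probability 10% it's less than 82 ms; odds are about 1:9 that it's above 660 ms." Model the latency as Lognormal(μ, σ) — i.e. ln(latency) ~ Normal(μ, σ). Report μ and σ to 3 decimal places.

μ ≈ 5.449, σ ≈ 0.814

If T ~ Lognormal(μ,σ) then ln T ~ Normal(μ,σ), so the p-quantile of ln T is μ + z_p·σ.
ln(82) = 4.407 and ln(660) = 6.492; z_{0.1} = -1.282, z_{0.9} = 1.282.
σ = (6.492 − 4.407)/(1.282 − (-1.282)) = 0.814.
μ = 4.407 − (-1.282)·0.814 = 5.449.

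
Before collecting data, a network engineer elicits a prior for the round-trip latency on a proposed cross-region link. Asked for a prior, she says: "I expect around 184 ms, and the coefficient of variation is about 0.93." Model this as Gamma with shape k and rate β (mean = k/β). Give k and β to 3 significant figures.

For Gamma(k, rate β): mean = k/β, variance = k/β², so CV = 1/√k.
CV = 0.93, hence k = 1/CV² = 1.16.
Then β = k/mean = 1.16/184 = 0.00628.

k ≈ 1.16, β ≈ 0.00628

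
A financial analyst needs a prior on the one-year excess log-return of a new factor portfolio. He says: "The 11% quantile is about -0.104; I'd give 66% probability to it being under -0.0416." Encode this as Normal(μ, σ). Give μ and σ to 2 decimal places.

μ = -0.06, σ = 0.04

The p-quantile of Normal(μ,σ) is μ + z_p·σ, with z_{0.11} = -1.227 and z_{0.66} = 0.4125.
Eliminate σ: μ = (z₂·x₁ − z₁·x₂)/(z₂ − z₁) = (0.4125·-0.104 − (-1.227)·-0.0416)/1.639 = -0.06.
Then σ = (x₂ − x₁)/(z₂ − z₁) = (-0.0416 − -0.104)/1.639 = 0.04.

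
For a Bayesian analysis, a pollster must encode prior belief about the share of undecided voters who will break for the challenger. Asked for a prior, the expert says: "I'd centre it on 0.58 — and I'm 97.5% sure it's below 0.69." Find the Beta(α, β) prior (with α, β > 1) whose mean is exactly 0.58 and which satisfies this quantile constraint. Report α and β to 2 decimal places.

With mean 0.58 fixed, write α = 0.58s, β = 0.42s where s = α+β.
Need P(θ < 0.69) = 0.975 under Beta(0.58s, 0.42s). Normal approximation: (q−m)/√(m(1−m)/s) ≈ z_{0.975} = 1.96, so s ≈ 0.58·0.42·(1.96)²/(0.69−0.58)² = 77.3.
At s = 77.3: P(θ<0.69) ≈ 0.978. Adjusting to match 0.975 gives s ≈ 73.04.
So α = 0.58·73.04 ≈ 42.36, β = 0.42·73.04 ≈ 30.68.

α ≈ 42.36, β ≈ 30.68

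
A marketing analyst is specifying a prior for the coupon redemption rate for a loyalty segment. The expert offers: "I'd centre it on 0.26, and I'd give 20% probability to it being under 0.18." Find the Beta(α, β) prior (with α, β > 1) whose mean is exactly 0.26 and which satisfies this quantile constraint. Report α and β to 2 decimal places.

α ≈ 5.74, β ≈ 16.34

With mean 0.26 fixed, write α = 0.26s, β = 0.74s where s = α+β.
Need P(θ < 0.18) = 0.2 under Beta(0.26s, 0.74s). Normal approximation: (q−m)/√(m(1−m)/s) ≈ z_{0.2} = -0.842, so s ≈ 0.26·0.74·(-0.842)²/(0.18−0.26)² = 21.3.
At s = 21.3: P(θ<0.18) ≈ 0.205. Adjusting to match 0.2 gives s ≈ 22.08.
So α = 0.26·22.08 ≈ 5.74, β = 0.74·22.08 ≈ 16.34.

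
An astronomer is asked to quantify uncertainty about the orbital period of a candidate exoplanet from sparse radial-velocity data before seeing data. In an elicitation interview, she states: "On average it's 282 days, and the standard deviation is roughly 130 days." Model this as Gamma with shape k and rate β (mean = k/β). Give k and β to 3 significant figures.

For Gamma(k, rate β): mean = k/β, variance = k/β², so CV = 1/√k.
CV = SD/mean = 130/282 = 0.461, hence k = 1/CV² = 4.71.
Then β = k/mean = 4.71/282 = 0.0167.

k ≈ 4.71, β ≈ 0.0167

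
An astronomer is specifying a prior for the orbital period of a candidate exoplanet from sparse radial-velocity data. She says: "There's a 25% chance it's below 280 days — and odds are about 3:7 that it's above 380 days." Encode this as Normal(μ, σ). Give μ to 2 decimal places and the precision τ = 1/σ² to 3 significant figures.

For Normal(μ,σ), the p-quantile is μ + z_p·σ. Here z_{0.25} = -0.6745, z_{0.7} = 0.5244.
So 280 = μ − 0.6745σ and 380 = μ + 0.5244σ.
Subtracting: σ = (380 − 280)/(0.5244 − (-0.6745)) = 83.41.
Then μ = 280 − (-0.6745)·83.41 = 336.26.
Precision τ = 1/σ² = 1/83.41² = 0.000144.

μ = 336.26, τ = 0.000144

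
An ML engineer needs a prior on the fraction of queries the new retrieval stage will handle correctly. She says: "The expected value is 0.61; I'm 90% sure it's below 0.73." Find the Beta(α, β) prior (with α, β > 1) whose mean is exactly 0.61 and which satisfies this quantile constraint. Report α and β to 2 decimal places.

With mean 0.61 fixed, write α = 0.61s, β = 0.39s where s = α+β.
Need P(θ < 0.73) = 0.9 under Beta(0.61s, 0.39s). Normal approximation: (q−m)/√(m(1−m)/s) ≈ z_{0.9} = 1.28, so s ≈ 0.61·0.39·(1.28)²/(0.73−0.61)² = 27.1.
At s = 27.1: P(θ<0.73) ≈ 0.906. Adjusting to match 0.9 gives s ≈ 25.88.
So α = 0.61·25.88 ≈ 15.79, β = 0.39·25.88 ≈ 10.10.

α ≈ 15.79, β ≈ 10.10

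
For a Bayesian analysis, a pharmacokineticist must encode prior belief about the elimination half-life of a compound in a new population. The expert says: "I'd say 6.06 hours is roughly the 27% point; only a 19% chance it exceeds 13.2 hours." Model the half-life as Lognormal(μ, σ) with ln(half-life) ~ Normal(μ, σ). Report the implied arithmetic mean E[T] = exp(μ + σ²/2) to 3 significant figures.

E[T] ≈ 9.57 hours

If T ~ Lognormal(μ,σ) then ln T ~ Normal(μ,σ), so the p-quantile of ln T is μ + z_p·σ.
ln(6.06) = 1.802 and ln(13.2) = 2.58; z_{0.27} = -0.6128, z_{0.81} = 0.8779.
σ = (2.58 − 1.802)/(0.8779 − (-0.6128)) = 0.522.
μ = 1.802 − (-0.6128)·0.522 = 2.122.
E[T] = exp(μ + σ²/2) = exp(2.122 + 0.1364) = 9.57 hours.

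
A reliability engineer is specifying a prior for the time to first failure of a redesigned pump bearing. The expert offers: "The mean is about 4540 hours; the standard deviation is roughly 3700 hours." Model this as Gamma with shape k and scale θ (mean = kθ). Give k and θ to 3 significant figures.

For Gamma(k, scale θ): mean = kθ, variance = kθ², so CV = 1/√k.
CV = SD/mean = 3700/4540 = 0.815, hence k = 1/CV² = 1.51.
Then θ = mean/k = 4540/1.51 = 3020.

k ≈ 1.51, θ ≈ 3020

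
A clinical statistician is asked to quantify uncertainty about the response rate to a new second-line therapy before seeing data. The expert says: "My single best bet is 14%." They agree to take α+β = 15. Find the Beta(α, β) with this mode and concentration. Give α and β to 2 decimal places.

α = 2.82, β = 12.18

For α,β > 1 the Beta mode is (α−1)/(α+β−2). With α+β = 15, the mode is (α−1)/13.
Set (α−1)/13 = 0.14 → α = 1 + 0.14·13 = 2.82.
β = 15 − α = 12.18.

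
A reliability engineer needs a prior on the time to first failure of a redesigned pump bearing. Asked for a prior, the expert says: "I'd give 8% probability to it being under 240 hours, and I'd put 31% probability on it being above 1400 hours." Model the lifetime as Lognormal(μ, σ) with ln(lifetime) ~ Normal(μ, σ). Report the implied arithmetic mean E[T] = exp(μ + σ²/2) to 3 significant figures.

E[T] ≈ 1360 hours

If T ~ Lognormal(μ,σ) then ln T ~ Normal(μ,σ), so the p-quantile of ln T is μ + z_p·σ.
ln(240) = 5.481 and ln(1400) = 7.244; z_{0.08} = -1.405, z_{0.69} = 0.4959.
σ = (7.244 − 5.481)/(0.4959 − (-1.405)) = 0.928.
μ = 5.481 − (-1.405)·0.928 = 6.784.
E[T] = exp(μ + σ²/2) = exp(6.784 + 0.4304) = 1360 hours.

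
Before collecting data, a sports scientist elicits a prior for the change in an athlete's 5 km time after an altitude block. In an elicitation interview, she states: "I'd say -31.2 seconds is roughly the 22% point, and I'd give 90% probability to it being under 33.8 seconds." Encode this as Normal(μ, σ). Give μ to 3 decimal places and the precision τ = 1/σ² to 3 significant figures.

For Normal(μ,σ), the p-quantile is μ + z_p·σ. Here z_{0.22} = -0.7722, z_{0.9} = 1.282.
So -31.2 = μ − 0.7722σ and 33.8 = μ + 1.282σ.
Subtracting: σ = (33.8 − -31.2)/(1.282 − (-0.7722)) = 31.650.
Then μ = -31.2 − (-0.7722)·31.650 = -6.760.
Precision τ = 1/σ² = 1/31.65² = 0.000998.

μ = -6.760, τ = 0.000998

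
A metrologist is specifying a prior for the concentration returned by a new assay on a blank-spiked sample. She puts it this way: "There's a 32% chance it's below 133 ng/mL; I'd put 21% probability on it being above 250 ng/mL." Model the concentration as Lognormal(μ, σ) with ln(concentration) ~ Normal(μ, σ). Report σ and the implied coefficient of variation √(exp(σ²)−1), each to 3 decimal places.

If T ~ Lognormal(μ,σ) then ln T ~ Normal(μ,σ), so the p-quantile of ln T is μ + z_p·σ.
ln(133) = 4.89 and ln(250) = 5.521; z_{0.32} = -0.4677, z_{0.79} = 0.8064.
σ = (5.521 − 4.89)/(0.8064 − (-0.4677)) = 0.495.
μ = 4.89 − (-0.4677)·0.495 = 5.122.
CV = √(exp(σ²)−1) = √(exp(0.2454)−1) = 0.527.

σ ≈ 0.495, CV ≈ 0.527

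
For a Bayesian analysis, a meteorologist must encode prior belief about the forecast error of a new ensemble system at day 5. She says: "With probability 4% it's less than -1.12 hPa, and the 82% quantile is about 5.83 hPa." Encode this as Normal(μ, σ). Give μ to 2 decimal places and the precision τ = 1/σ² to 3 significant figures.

μ = 3.44, τ = 0.147

The p-quantile of Normal(μ,σ) is μ + z_p·σ, with z_{0.04} = -1.751 and z_{0.82} = 0.9154.
Eliminate σ: μ = (z₂·x₁ − z₁·x₂)/(z₂ − z₁) = (0.9154·-1.12 − (-1.751)·5.83)/2.666 = 3.44.
Then σ = (x₂ − x₁)/(z₂ − z₁) = (5.83 − -1.12)/2.666 = 2.61.
Precision τ = 1/σ² = 1/2.607² = 0.147.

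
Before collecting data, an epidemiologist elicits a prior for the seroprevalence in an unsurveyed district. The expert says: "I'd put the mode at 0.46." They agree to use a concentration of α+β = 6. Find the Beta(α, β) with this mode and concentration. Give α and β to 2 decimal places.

For α,β > 1 the Beta mode is (α−1)/(α+β−2). With α+β = 6, the mode is (α−1)/4.
Set (α−1)/4 = 0.46 → α = 1 + 0.46·4 = 2.84.
β = 6 − α = 3.16.

α = 2.84, β = 3.16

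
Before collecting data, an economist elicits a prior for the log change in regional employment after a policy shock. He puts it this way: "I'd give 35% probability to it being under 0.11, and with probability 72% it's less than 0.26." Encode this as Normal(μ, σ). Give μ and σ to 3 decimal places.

The p-quantile of Normal(μ,σ) is μ + z_p·σ, with z_{0.35} = -0.3853 and z_{0.72} = 0.5828.
Eliminate σ: μ = (z₂·x₁ − z₁·x₂)/(z₂ − z₁) = (0.5828·0.11 − (-0.3853)·0.26)/0.9682 = 0.170.
Then σ = (x₂ − x₁)/(z₂ − z₁) = (0.26 − 0.11)/0.9682 = 0.155.

μ = 0.170, σ = 0.155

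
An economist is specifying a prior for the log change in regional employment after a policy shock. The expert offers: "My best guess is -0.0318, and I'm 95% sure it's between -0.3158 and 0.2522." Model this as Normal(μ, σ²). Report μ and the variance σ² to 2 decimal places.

A symmetric 95% interval runs μ ± z·σ with z = 1.96.
Half-width = 0.284, so σ = 0.284/1.96 = 0.145 and σ² = 0.02.
μ is the stated best guess, -0.03.

μ = -0.03, σ² = 0.02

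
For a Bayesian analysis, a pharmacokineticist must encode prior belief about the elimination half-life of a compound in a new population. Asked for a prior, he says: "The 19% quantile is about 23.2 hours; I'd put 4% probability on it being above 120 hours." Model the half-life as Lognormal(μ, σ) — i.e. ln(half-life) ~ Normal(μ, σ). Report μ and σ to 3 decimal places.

μ ≈ 3.693, σ ≈ 0.625

If T ~ Lognormal(μ,σ) then ln T ~ Normal(μ,σ), so the p-quantile of ln T is μ + z_p·σ.
ln(23.2) = 3.144 and ln(120) = 4.787; z_{0.19} = -0.8779, z_{0.96} = 1.751.
σ = (4.787 − 3.144)/(1.751 − (-0.8779)) = 0.625.
μ = 3.144 − (-0.8779)·0.625 = 3.693.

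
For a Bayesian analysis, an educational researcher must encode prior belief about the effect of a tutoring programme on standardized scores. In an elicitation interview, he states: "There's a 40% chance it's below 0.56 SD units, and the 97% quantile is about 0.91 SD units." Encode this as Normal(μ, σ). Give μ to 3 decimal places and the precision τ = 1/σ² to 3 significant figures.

The p-quantile of Normal(μ,σ) is μ + z_p·σ, with z_{0.4} = -0.2533 and z_{0.97} = 1.881.
Eliminate σ: μ = (z₂·x₁ − z₁·x₂)/(z₂ − z₁) = (1.881·0.56 − (-0.2533)·0.91)/2.134 = 0.602.
Then σ = (x₂ − x₁)/(z₂ − z₁) = (0.91 − 0.56)/2.134 = 0.164.
Precision τ = 1/σ² = 1/0.164² = 37.2.

μ = 0.602, τ = 37.2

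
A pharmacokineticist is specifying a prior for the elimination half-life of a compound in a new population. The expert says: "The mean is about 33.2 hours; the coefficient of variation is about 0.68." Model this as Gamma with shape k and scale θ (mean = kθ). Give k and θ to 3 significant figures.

For Gamma(k, scale θ): mean = kθ, variance = kθ², so CV = 1/√k.
CV = 0.68, hence k = 1/CV² = 2.16.
Then θ = mean/k = 33.2/2.16 = 15.4.

k ≈ 2.16, θ ≈ 15.4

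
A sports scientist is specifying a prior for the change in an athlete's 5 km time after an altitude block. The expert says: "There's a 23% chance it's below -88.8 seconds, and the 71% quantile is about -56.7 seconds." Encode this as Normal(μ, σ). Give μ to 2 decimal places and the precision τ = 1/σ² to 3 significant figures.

μ = -70.45, τ = 0.00162

The p-quantile of Normal(μ,σ) is μ + z_p·σ, with z_{0.23} = -0.7388 and z_{0.71} = 0.5534.
Eliminate σ: μ = (z₂·x₁ − z₁·x₂)/(z₂ − z₁) = (0.5534·-88.8 − (-0.7388)·-56.7)/1.292 = -70.45.
Then σ = (x₂ − x₁)/(z₂ − z₁) = (-56.7 − -88.8)/1.292 = 24.84.
Precision τ = 1/σ² = 1/24.84² = 0.00162.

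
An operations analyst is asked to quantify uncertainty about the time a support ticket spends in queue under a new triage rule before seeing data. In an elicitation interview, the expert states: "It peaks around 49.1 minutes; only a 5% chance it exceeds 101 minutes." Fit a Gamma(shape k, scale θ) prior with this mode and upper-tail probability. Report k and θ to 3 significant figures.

k ≈ 6.32, θ ≈ 9.23

Gamma(k,θ) with k>1 has mode (k−1)θ, so θ = 49.1/(k−1).
Need P(X < 101) = 0.95 with θ tied to k this way. Start at k = 2, θ = 49.1: P(X<101) ≈ 0.609.
Too low — raise k to concentrate. Iterating converges to k ≈ 6.32.
Then θ = 49.1/(6.32−1) ≈ 9.23.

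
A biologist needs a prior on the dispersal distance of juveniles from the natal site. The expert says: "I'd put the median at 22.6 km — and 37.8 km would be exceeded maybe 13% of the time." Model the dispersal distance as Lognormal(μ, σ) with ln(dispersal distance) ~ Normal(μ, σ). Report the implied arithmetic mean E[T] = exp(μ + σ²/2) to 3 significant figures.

If T ~ Lognormal(μ,σ) then ln T ~ Normal(μ,σ), so the p-quantile of ln T is μ + z_p·σ.
ln(22.6) = 3.118 and ln(37.8) = 3.632; z_{0.5} = 0, z_{0.87} = 1.126.
σ = (3.632 − 3.118)/(1.126 − (0)) = 0.457.
μ = 3.118 − (0)·0.457 = 3.118.
E[T] = exp(μ + σ²/2) = exp(3.118 + 0.1043) = 25.1 km.

E[T] ≈ 25.1 km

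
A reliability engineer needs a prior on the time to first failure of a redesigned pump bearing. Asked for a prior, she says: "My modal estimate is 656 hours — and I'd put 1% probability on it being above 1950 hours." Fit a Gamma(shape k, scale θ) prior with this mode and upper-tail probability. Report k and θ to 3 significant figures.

Gamma(k,θ) with k>1 has mode (k−1)θ, so θ = 656/(k−1).
Need P(X < 1950) = 0.99 with θ tied to k this way. Start at k = 2, θ = 656: P(X<1950) ≈ 0.797.
Too low — raise k to concentrate. Iterating converges to k ≈ 4.8.
Then θ = 656/(4.8−1) ≈ 173.

k ≈ 4.8, θ ≈ 173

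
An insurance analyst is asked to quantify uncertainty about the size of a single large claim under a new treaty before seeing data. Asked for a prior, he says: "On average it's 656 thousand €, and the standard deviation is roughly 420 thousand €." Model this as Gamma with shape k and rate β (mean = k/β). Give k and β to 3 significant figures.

For Gamma(k, rate β): mean = k/β, variance = k/β², so CV = 1/√k.
CV = SD/mean = 420/656 = 0.6402, hence k = 1/CV² = 2.44.
Then β = k/mean = 2.44/656 = 0.00372.

k ≈ 2.44, β ≈ 0.00372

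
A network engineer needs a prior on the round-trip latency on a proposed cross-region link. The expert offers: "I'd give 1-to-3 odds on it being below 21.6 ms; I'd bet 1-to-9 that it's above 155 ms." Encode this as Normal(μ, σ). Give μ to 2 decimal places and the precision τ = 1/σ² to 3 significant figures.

The p-quantile of Normal(μ,σ) is μ + z_p·σ, with z_{0.25} = -0.6745 and z_{0.9} = 1.282.
Eliminate σ: μ = (z₂·x₁ − z₁·x₂)/(z₂ − z₁) = (1.282·21.6 − (-0.6745)·155)/1.956 = 67.60.
Then σ = (x₂ − x₁)/(z₂ − z₁) = (155 − 21.6)/1.956 = 68.20.
Precision τ = 1/σ² = 1/68.2² = 0.000215.

μ = 67.60, τ = 0.000215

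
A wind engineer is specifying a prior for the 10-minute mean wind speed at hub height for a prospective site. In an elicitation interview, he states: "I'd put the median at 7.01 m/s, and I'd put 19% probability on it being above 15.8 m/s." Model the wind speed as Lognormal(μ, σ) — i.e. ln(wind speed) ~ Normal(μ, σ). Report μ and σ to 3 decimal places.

μ ≈ 1.947, σ ≈ 0.926

If T ~ Lognormal(μ,σ) then ln T ~ Normal(μ,σ), so the p-quantile of ln T is μ + z_p·σ.
ln(7.01) = 1.947 and ln(15.8) = 2.76; z_{0.5} = 0, z_{0.81} = 0.8779.
σ = (2.76 − 1.947)/(0.8779 − (0)) = 0.926.
μ = 1.947 − (0)·0.926 = 1.947.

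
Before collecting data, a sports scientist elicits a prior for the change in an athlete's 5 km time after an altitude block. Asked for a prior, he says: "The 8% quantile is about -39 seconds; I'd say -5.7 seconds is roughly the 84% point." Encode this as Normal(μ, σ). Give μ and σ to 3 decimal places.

μ = -19.501, σ = 13.878

For Normal(μ,σ), the p-quantile is μ + z_p·σ. Here z_{0.08} = -1.405, z_{0.84} = 0.9945.
So -39 = μ − 1.405σ and -5.7 = μ + 0.9945σ.
Subtracting: σ = (-5.7 − -39)/(0.9945 − (-1.405)) = 13.878.
Then μ = -39 − (-1.405)·13.878 = -19.501.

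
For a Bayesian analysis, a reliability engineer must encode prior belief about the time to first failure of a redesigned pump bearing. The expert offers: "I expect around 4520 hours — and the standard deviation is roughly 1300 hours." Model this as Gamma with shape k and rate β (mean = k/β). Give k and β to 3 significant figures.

k ≈ 12.1, β ≈ 0.00267

For Gamma(k, rate β): mean = k/β, variance = k/β², so CV = 1/√k.
CV = SD/mean = 1300/4520 = 0.2876, hence k = 1/CV² = 12.1.
Then β = k/mean = 12.1/4520 = 0.00267.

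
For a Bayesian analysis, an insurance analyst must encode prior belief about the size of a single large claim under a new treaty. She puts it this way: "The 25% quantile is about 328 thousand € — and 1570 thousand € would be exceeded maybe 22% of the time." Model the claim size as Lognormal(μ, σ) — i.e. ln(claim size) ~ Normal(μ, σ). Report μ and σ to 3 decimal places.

If T ~ Lognormal(μ,σ) then ln T ~ Normal(μ,σ), so the p-quantile of ln T is μ + z_p·σ.
ln(328) = 5.793 and ln(1570) = 7.359; z_{0.25} = -0.6745, z_{0.78} = 0.7722.
σ = (7.359 − 5.793)/(0.7722 − (-0.6745)) = 1.082.
μ = 5.793 − (-0.6745)·1.082 = 6.523.

μ ≈ 6.523, σ ≈ 1.082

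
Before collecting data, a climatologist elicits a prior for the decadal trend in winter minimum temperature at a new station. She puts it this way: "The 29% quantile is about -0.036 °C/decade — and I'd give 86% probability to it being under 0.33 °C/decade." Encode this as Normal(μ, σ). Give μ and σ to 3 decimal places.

μ = 0.088, σ = 0.224

For Normal(μ,σ), the p-quantile is μ + z_p·σ. Here z_{0.29} = -0.5534, z_{0.86} = 1.08.
So -0.036 = μ − 0.5534σ and 0.33 = μ + 1.08σ.
Subtracting: σ = (0.33 − -0.036)/(1.08 − (-0.5534)) = 0.224.
Then μ = -0.036 − (-0.5534)·0.224 = 0.088.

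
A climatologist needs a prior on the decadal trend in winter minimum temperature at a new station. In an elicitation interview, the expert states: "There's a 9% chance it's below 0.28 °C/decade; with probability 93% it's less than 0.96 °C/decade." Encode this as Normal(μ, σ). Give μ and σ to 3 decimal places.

For Normal(μ,σ), the p-quantile is μ + z_p·σ. Here z_{0.09} = -1.341, z_{0.93} = 1.476.
So 0.28 = μ − 1.341σ and 0.96 = μ + 1.476σ.
Subtracting: σ = (0.96 − 0.28)/(1.476 − (-1.341)) = 0.241.
Then μ = 0.28 − (-1.341)·0.241 = 0.604.

μ = 0.604, σ = 0.241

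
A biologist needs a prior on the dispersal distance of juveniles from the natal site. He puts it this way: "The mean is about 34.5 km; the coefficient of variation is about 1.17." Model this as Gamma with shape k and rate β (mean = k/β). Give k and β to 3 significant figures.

k ≈ 0.731, β ≈ 0.0212

For Gamma(k, rate β): mean = k/β, variance = k/β², so CV = 1/√k.
CV = 1.17, hence k = 1/CV² = 0.731.
Then β = k/mean = 0.731/34.5 = 0.0212.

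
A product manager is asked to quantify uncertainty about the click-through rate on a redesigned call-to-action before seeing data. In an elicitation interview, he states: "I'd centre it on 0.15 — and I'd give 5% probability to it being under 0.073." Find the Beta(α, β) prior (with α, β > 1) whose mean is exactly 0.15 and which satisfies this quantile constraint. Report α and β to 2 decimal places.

With mean 0.15 fixed, write α = 0.15s, β = 0.85s where s = α+β.
Need P(θ < 0.073) = 0.05 under Beta(0.15s, 0.85s). Normal approximation: (q−m)/√(m(1−m)/s) ≈ z_{0.05} = -1.64, so s ≈ 0.15·0.85·(-1.64)²/(0.073−0.15)² = 58.2.
At s = 58.2: P(θ<0.073) ≈ 0.029. Adjusting to match 0.05 gives s ≈ 44.93.
So α = 0.15·44.93 ≈ 6.74, β = 0.85·44.93 ≈ 38.19.

α ≈ 6.74, β ≈ 38.19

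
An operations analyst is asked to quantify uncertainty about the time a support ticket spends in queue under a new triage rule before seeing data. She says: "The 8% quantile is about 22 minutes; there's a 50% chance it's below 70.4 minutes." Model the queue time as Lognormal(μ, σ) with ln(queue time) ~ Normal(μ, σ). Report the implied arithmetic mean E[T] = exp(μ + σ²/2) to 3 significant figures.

E[T] ≈ 99.2 minutes

If T ~ Lognormal(μ,σ) then ln T ~ Normal(μ,σ), so the p-quantile of ln T is μ + z_p·σ.
ln(22) = 3.091 and ln(70.4) = 4.254; z_{0.08} = -1.405, z_{0.5} = 0.
σ = (4.254 − 3.091)/(0 − (-1.405)) = 0.828.
μ = 3.091 − (-1.405)·0.828 = 4.254.
E[T] = exp(μ + σ²/2) = exp(4.254 + 0.3426) = 99.2 minutes.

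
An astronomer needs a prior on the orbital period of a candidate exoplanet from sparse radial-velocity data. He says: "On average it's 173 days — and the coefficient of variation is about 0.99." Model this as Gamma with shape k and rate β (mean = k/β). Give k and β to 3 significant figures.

For Gamma(k, rate β): mean = k/β, variance = k/β², so CV = 1/√k.
CV = 0.99, hence k = 1/CV² = 1.02.
Then β = k/mean = 1.02/173 = 0.0059.

k ≈ 1.02, β ≈ 0.0059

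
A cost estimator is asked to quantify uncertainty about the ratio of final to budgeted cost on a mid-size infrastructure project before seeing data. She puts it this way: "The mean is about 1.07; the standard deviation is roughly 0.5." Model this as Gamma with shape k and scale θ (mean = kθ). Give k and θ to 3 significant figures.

k ≈ 4.58, θ ≈ 0.234

For Gamma(k, scale θ): mean = kθ, variance = kθ², so CV = 1/√k.
CV = SD/mean = 0.5/1.07 = 0.4673, hence k = 1/CV² = 4.58.
Then θ = mean/k = 1.07/4.58 = 0.234.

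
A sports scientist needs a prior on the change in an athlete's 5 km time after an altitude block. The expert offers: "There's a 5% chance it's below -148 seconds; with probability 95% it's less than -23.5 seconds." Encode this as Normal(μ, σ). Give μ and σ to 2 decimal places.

μ = -85.75, σ = 37.85

For Normal(μ,σ), the p-quantile is μ + z_p·σ. Here z_{0.05} = -1.645, z_{0.95} = 1.645.
So -148 = μ − 1.645σ and -23.5 = μ + 1.645σ.
Subtracting: σ = (-23.5 − -148)/(1.645 − (-1.645)) = 37.85.
Then μ = -148 − (-1.645)·37.85 = -85.75.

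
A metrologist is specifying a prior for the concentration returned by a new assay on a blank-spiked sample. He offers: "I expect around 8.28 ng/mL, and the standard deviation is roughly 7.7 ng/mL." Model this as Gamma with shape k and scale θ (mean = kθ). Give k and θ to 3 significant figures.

For Gamma(k, scale θ): mean = kθ, variance = kθ², so CV = 1/√k.
CV = SD/mean = 7.7/8.28 = 0.93, hence k = 1/CV² = 1.16.
Then θ = mean/k = 8.28/1.16 = 7.16.

k ≈ 1.16, θ ≈ 7.16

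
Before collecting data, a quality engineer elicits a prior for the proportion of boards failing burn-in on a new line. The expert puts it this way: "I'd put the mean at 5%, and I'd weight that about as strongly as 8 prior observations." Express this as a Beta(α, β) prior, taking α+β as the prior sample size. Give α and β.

α = 0.4, β = 7.6

Under the effective-sample-size interpretation, Beta(α, β) has prior mean α/(α+β) and prior sample size α+β.
So α+β = 8 and α/(α+β) = 0.05, giving α = 0.05·8 = 0.4 and β = 8 − 0.4 = 7.6.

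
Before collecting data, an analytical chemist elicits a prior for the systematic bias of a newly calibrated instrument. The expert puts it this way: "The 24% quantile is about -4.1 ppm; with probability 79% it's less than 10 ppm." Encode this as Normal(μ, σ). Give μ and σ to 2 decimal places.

For Normal(μ,σ), the p-quantile is μ + z_p·σ. Here z_{0.24} = -0.7063, z_{0.79} = 0.8064.
So -4.1 = μ − 0.7063σ and 10 = μ + 0.8064σ.
Subtracting: σ = (10 − -4.1)/(0.8064 − (-0.7063)) = 9.32.
Then μ = -4.1 − (-0.7063)·9.32 = 2.48.

μ = 2.48, σ = 9.32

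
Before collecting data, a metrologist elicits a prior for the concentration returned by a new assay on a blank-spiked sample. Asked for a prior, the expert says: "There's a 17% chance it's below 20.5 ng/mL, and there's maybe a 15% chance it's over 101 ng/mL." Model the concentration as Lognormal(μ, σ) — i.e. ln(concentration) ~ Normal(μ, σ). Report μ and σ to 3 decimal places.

μ ≈ 3.785, σ ≈ 0.801

If T ~ Lognormal(μ,σ) then ln T ~ Normal(μ,σ), so the p-quantile of ln T is μ + z_p·σ.
ln(20.5) = 3.02 and ln(101) = 4.615; z_{0.17} = -0.9542, z_{0.85} = 1.036.
σ = (4.615 − 3.02)/(1.036 − (-0.9542)) = 0.801.
μ = 3.02 − (-0.9542)·0.801 = 3.785.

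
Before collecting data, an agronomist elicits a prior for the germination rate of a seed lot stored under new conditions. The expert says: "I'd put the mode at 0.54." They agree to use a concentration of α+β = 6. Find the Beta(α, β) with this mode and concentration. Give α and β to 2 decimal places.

α = 3.16, β = 2.84

For α,β > 1 the Beta mode is (α−1)/(α+β−2). With α+β = 6, the mode is (α−1)/4.
Set (α−1)/4 = 0.54 → α = 1 + 0.54·4 = 3.16.
β = 6 − α = 2.84.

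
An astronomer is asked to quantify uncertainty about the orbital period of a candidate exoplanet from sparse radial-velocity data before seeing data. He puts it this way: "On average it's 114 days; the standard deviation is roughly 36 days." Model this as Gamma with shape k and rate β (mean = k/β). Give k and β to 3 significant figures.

For Gamma(k, rate β): mean = k/β, variance = k/β², so CV = 1/√k.
CV = SD/mean = 36/114 = 0.3158, hence k = 1/CV² = 10.
Then β = k/mean = 10/114 = 0.088.

k ≈ 10, β ≈ 0.088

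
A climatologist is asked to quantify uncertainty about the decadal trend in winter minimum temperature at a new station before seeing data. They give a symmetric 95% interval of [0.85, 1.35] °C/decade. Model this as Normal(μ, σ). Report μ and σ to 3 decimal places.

μ = 1.100, σ = 0.128

A symmetric 95% interval runs μ ± z·σ with z = 1.96.
Half-width = 0.25, so σ = 0.25/1.96 = 0.128.
μ is the interval midpoint, 1.100.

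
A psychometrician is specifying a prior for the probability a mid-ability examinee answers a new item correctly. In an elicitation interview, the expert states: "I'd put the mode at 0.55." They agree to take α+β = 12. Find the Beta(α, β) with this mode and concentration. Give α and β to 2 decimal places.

α = 6.50, β = 5.50

For α,β > 1 the Beta mode is (α−1)/(α+β−2). With α+β = 12, the mode is (α−1)/10.
Set (α−1)/10 = 0.55 → α = 1 + 0.55·10 = 6.50.
β = 12 − α = 5.50.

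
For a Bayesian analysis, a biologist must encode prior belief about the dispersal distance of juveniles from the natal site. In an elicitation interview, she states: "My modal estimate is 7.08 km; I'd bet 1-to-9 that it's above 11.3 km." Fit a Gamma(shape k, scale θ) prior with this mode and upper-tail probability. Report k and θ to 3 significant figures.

Gamma(k,θ) with k>1 has mode (k−1)θ, so θ = 7.08/(k−1).
Need P(X < 11.3) = 0.9 with θ tied to k this way. Start at k = 2, θ = 7.08: P(X<11.3) ≈ 0.474.
Too low — raise k to concentrate. Iterating converges to k ≈ 9.59.
Then θ = 7.08/(9.59−1) ≈ 0.824.

k ≈ 9.59, θ ≈ 0.824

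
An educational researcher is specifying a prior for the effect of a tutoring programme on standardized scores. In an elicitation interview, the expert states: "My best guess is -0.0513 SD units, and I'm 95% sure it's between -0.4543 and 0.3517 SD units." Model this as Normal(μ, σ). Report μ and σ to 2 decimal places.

μ = -0.05, σ = 0.21

A symmetric 95% interval runs μ ± z·σ with z = 1.96.
Half-width = 0.403, so σ = 0.403/1.96 = 0.21.
μ is the stated best guess, -0.05.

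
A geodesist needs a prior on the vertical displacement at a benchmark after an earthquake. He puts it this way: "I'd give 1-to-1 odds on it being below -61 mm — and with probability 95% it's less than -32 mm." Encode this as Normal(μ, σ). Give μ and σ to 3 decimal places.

μ = -61.000, σ = 17.631

The p-quantile of Normal(μ,σ) is μ + z_p·σ, with z_{0.5} = 0 and z_{0.95} = 1.645.
Eliminate σ: μ = (z₂·x₁ − z₁·x₂)/(z₂ − z₁) = (1.645·-61 − (0)·-32)/1.645 = -61.000.
Then σ = (x₂ − x₁)/(z₂ − z₁) = (-32 − -61)/1.645 = 17.631.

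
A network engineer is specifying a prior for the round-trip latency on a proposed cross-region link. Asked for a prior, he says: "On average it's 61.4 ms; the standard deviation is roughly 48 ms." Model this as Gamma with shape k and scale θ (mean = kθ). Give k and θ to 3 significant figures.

k ≈ 1.64, θ ≈ 37.5

For Gamma(k, scale θ): mean = kθ, variance = kθ², so CV = 1/√k.
CV = SD/mean = 48/61.4 = 0.7818, hence k = 1/CV² = 1.64.
Then θ = mean/k = 61.4/1.64 = 37.5.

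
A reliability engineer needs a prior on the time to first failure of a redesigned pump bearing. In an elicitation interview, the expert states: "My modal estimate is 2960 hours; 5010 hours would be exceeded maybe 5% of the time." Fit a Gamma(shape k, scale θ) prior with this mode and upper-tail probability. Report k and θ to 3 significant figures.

k ≈ 11.1, θ ≈ 294

Gamma(k,θ) with k>1 has mode (k−1)θ, so θ = 2960/(k−1).
Need P(X < 5010) = 0.95 with θ tied to k this way. Start at k = 2, θ = 2960: P(X<5010) ≈ 0.504.
Too low — raise k to concentrate. Iterating converges to k ≈ 11.1.
Then θ = 2960/(11.1−1) ≈ 294.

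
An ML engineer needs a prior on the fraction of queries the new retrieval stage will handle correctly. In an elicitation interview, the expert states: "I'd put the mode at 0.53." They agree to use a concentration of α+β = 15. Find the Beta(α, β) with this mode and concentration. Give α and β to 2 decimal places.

α = 7.89, β = 7.11

For α,β > 1 the Beta mode is (α−1)/(α+β−2). With α+β = 15, the mode is (α−1)/13.
Set (α−1)/13 = 0.53 → α = 1 + 0.53·13 = 7.89.
β = 15 − α = 7.11.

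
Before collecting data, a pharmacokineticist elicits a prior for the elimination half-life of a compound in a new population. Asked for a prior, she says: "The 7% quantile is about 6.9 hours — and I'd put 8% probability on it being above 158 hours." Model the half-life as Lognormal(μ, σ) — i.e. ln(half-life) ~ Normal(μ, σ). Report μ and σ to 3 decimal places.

μ ≈ 3.535, σ ≈ 1.087

If T ~ Lognormal(μ,σ) then ln T ~ Normal(μ,σ), so the p-quantile of ln T is μ + z_p·σ.
ln(6.9) = 1.932 and ln(158) = 5.063; z_{0.07} = -1.476, z_{0.92} = 1.405.
σ = (5.063 − 1.932)/(1.405 − (-1.476)) = 1.087.
μ = 1.932 − (-1.476)·1.087 = 3.535.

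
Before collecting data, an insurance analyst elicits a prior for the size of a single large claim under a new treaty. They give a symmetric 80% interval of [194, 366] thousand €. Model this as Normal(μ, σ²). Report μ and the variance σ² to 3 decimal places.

μ = 280.000, σ² = 4503.236

A symmetric 80% interval runs μ ± z·σ with z = 1.282.
Half-width = 86, so σ = 86/1.282 = 67.1062 and σ² = 4503.236.
μ is the interval midpoint, 280.000.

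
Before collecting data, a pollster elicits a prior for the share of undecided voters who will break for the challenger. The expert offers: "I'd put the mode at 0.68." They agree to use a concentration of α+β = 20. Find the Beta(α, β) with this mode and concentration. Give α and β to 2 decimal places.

α = 13.24, β = 6.76

For α,β > 1 the Beta mode is (α−1)/(α+β−2). With α+β = 20, the mode is (α−1)/18.
Set (α−1)/18 = 0.68 → α = 1 + 0.68·18 = 13.24.
β = 20 − α = 6.76.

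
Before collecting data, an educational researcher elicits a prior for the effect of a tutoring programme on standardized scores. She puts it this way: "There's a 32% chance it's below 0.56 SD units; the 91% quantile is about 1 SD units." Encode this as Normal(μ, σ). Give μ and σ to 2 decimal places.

μ = 0.67, σ = 0.24

The p-quantile of Normal(μ,σ) is μ + z_p·σ, with z_{0.32} = -0.4677 and z_{0.91} = 1.341.
Eliminate σ: μ = (z₂·x₁ − z₁·x₂)/(z₂ − z₁) = (1.341·0.56 − (-0.4677)·1)/1.808 = 0.67.
Then σ = (x₂ − x₁)/(z₂ − z₁) = (1 − 0.56)/1.808 = 0.24.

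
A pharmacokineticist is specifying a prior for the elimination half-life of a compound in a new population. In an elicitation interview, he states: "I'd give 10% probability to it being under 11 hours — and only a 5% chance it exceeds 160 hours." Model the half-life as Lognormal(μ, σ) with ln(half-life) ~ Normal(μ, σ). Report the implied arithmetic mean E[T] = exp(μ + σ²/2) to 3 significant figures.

If T ~ Lognormal(μ,σ) then ln T ~ Normal(μ,σ), so the p-quantile of ln T is μ + z_p·σ.
ln(11) = 2.398 and ln(160) = 5.075; z_{0.1} = -1.282, z_{0.95} = 1.645.
σ = (5.075 − 2.398)/(1.645 − (-1.282)) = 0.915.
μ = 2.398 − (-1.282)·0.915 = 3.570.
E[T] = exp(μ + σ²/2) = exp(3.570 + 0.4185) = 54 hours.

E[T] ≈ 54 hours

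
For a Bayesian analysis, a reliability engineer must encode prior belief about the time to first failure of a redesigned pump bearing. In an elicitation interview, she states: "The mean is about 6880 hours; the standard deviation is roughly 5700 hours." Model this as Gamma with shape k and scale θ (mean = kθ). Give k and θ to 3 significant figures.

For Gamma(k, scale θ): mean = kθ, variance = kθ², so CV = 1/√k.
CV = SD/mean = 5700/6880 = 0.8285, hence k = 1/CV² = 1.46.
Then θ = mean/k = 6880/1.46 = 4720.

k ≈ 1.46, θ ≈ 4720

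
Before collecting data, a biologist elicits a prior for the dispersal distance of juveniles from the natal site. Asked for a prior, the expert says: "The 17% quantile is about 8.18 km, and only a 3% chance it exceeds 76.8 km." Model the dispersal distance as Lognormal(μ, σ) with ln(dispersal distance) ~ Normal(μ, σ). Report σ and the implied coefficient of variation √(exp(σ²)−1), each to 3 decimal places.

If T ~ Lognormal(μ,σ) then ln T ~ Normal(μ,σ), so the p-quantile of ln T is μ + z_p·σ.
ln(8.18) = 2.102 and ln(76.8) = 4.341; z_{0.17} = -0.9542, z_{0.97} = 1.881.
σ = (4.341 − 2.102)/(1.881 − (-0.9542)) = 0.790.
μ = 2.102 − (-0.9542)·0.790 = 2.855.
CV = √(exp(σ²)−1) = √(exp(0.6240)−1) = 0.931.

σ ≈ 0.790, CV ≈ 0.931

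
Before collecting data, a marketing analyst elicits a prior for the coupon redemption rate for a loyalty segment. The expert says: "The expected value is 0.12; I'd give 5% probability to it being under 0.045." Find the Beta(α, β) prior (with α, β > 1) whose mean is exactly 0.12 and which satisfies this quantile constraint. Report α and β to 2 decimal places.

With mean 0.12 fixed, write α = 0.12s, β = 0.88s where s = α+β.
Need P(θ < 0.045) = 0.05 under Beta(0.12s, 0.88s). Normal approximation: (q−m)/√(m(1−m)/s) ≈ z_{0.05} = -1.64, so s ≈ 0.12·0.88·(-1.64)²/(0.045−0.12)² = 50.8.
At s = 50.8: P(θ<0.045) ≈ 0.021. Adjusting to match 0.05 gives s ≈ 35.26.
So α = 0.12·35.26 ≈ 4.23, β = 0.88·35.26 ≈ 31.03.

α ≈ 4.23, β ≈ 31.03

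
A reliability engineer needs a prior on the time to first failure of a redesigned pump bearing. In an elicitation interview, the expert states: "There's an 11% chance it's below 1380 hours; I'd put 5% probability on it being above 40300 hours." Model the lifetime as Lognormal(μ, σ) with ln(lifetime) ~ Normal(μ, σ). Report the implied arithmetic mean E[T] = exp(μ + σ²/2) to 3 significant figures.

If T ~ Lognormal(μ,σ) then ln T ~ Normal(μ,σ), so the p-quantile of ln T is μ + z_p·σ.
ln(1380) = 7.23 and ln(40300) = 10.6; z_{0.11} = -1.227, z_{0.95} = 1.645.
σ = (10.6 − 7.23)/(1.645 − (-1.227)) = 1.175.
μ = 7.23 − (-1.227)·1.175 = 8.671.
E[T] = exp(μ + σ²/2) = exp(8.671 + 0.6905) = 11600 hours.

E[T] ≈ 11600 hours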